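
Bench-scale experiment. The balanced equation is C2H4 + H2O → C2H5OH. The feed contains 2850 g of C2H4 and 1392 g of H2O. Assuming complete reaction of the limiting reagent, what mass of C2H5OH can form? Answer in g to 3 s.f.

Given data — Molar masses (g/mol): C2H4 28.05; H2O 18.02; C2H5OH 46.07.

n(C2H4) = 2850 / 28.05 = 101.6 mol
n(H2O) = 1392 / 18.02 = 77.25 mol
n/ν → C2H4: 101.6, H2O: 77.25; H2O is limiting.
n(C2H5OH) = (1/1) × 77.25 = 77.25 mol
mass = 77.25 × 46.07 = 3559 g

3560 g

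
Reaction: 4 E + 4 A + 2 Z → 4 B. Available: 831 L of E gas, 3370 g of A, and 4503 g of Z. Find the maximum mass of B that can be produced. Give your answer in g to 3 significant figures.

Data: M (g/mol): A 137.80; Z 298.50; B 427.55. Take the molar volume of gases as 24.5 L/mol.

10500 g

n(E) = 831.0 / 24.5 = 33.92 mol
n(A) = 3370 / 137.80 = 24.46 mol
n(Z) = 4503 / 298.50 = 15.09 mol
n/ν for E = 33.92/4 = 8.480
n/ν for A = 24.46/4 = 6.115
n/ν for Z = 15.09/2 = 7.545
Smallest n/ν is A → limiting reagent.
n(B) = (4/4) × 24.46 = 24.46 mol
mass = 24.46 × 427.55 = 10460 g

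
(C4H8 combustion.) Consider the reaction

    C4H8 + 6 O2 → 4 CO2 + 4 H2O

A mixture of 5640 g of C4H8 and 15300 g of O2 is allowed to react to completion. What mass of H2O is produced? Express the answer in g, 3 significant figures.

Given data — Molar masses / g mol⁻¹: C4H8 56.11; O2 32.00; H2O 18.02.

n(C4H8) = 5640 / 56.11 = 100.5 mol
n(O2) = 15300 / 32.00 = 478.1 mol
n/ν → C4H8: 100.5, O2: 79.68; O2 is limiting.
n(H2O) = (4/6) × 478.1 = 318.7 mol
mass = 318.7 × 18.02 = 5743 g

5740 g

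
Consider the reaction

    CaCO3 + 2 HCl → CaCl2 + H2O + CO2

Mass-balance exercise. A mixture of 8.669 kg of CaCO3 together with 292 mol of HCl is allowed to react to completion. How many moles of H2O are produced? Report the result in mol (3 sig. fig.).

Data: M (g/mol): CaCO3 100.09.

86.6 mol

n(CaCO3) = 8.669×1000 / 100.09 = 86.61 mol
n(HCl) = 292.0 mol
n/ν for CaCO3 = 86.61/1 = 86.61
n/ν for HCl = 292.0/2 = 146.0
Smallest n/ν is CaCO3 → limiting reagent.
n(H2O) = (1/1) × 86.61 = 86.61 mol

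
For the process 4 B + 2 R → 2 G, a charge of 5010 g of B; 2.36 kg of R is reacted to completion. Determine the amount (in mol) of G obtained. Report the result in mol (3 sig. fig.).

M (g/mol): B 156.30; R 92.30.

16.0 mol

n(B) = 5010 / 156.30 = 32.05 mol
n(R) = 2.360×1000 / 92.30 = 25.57 mol
n/ν → B: 8.013, R: 12.79; B is limiting.
n(G) = (2/4) × 32.05 = 16.03 mol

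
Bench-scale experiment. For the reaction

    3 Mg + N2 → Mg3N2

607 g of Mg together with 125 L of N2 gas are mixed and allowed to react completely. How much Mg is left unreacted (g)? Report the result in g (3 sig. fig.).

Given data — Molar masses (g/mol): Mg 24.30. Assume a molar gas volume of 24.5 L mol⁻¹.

n(Mg) = 607.0 / 24.30 = 24.98 mol
n(N2) = 125.0 / 24.5 = 5.102 mol
n/ν for Mg = 24.98/3 = 8.327
n/ν for N2 = 5.102/1 = 5.102
Smallest n/ν is N2 → limiting reagent.
Mg consumed = (3/1) × 5.102 = 15.31 mol
Mg remaining = 24.98 − 15.31 = 9.670 mol
mass = 9.670 × 24.30 = 235.0 g

235 g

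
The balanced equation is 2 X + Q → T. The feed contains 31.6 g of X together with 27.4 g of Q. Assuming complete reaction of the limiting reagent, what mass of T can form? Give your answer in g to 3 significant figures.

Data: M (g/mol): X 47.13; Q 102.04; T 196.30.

52.7 g

n(X) = 31.60 / 47.13 = 0.6705 mol
n(Q) = 27.40 / 102.04 = 0.2685 mol
n/ν for X = 0.6705/2 = 0.3353
n/ν for Q = 0.2685/1 = 0.2685
Smallest n/ν is Q → limiting reagent.
n(T) = (1/1) × 0.2685 = 0.2685 mol
mass = 0.2685 × 196.30 = 52.71 g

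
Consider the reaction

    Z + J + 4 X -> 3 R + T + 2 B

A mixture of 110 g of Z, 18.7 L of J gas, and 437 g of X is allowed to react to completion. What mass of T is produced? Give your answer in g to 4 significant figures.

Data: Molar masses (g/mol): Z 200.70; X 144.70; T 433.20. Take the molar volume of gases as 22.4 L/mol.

n(Z) = 110.0 / 200.70 = 0.5481 mol
n(J) = 18.70 / 22.4 = 0.8348 mol
n(X) = 437.0 / 144.70 = 3.020 mol
n/ν → Z: 0.5481, J: 0.8348, X: 0.7550; Z is limiting.
n(T) = (1/1) × 0.5481 = 0.5481 mol
mass = 0.5481 × 433.20 = 237.4 g

237.4 g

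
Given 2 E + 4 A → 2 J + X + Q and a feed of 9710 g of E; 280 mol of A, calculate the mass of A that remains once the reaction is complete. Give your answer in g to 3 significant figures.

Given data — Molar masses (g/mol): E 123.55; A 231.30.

28400 g

n(E) = 9710 / 123.55 = 78.59 mol
n(A) = 280.0 mol
n/ν for E = 78.59/2 = 39.30
n/ν for A = 280.0/4 = 70.00
Smallest n/ν is E → limiting reagent.
A consumed = (4/2) × 78.59 = 157.2 mol
A remaining = 280.0 − 157.2 = 122.8 mol
mass = 122.8 × 231.30 = 28400 g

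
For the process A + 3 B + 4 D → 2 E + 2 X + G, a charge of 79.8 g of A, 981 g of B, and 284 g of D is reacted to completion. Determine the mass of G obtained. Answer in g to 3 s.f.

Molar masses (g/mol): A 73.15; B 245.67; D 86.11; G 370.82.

306 g

n(A) = 79.80 / 73.15 = 1.091 mol
n(B) = 981.0 / 245.67 = 3.993 mol
n(D) = 284.0 / 86.11 = 3.298 mol
n/ν for A = 1.091/1 = 1.091
n/ν for B = 3.993/3 = 1.331
n/ν for D = 3.298/4 = 0.8245
Smallest n/ν is D → limiting reagent.
n(G) = (1/4) × 3.298 = 0.8245 mol
mass = 0.8245 × 370.82 = 305.7 g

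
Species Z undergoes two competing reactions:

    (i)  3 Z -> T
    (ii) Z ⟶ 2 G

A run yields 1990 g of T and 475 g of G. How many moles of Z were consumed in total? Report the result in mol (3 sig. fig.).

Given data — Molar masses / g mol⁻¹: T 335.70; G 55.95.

n(T) = 1990 / 335.70 = 5.928 mol
n(G) = 475 / 55.95 = 8.490 mol
n(Z) via (i) = (3/1)×5.928 = 17.78 mol
n(Z) via (ii) = (1/2)×8.490 = 4.245 mol
total n(Z) = 17.78 + 4.245 = 22.03 mol

22.0 mol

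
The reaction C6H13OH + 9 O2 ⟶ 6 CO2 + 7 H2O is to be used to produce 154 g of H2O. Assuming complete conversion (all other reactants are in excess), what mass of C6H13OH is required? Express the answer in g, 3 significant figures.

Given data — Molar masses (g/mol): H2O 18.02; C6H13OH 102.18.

n(H2O) = 154 / 18.02 = 8.546 mol
n(C6H13OH) = (1/7) × 8.546 = 1.221 mol
mass = 1.221 × 102.18 = 124.8 g

125 g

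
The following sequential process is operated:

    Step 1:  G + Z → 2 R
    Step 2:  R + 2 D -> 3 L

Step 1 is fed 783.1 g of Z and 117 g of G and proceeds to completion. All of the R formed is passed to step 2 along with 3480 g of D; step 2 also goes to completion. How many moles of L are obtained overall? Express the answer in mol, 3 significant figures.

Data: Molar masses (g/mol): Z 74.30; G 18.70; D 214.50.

24.3 mol

Step 1:
n(Z) = 783.1 / 74.30 = 10.54 mol
n(G) = 117.0 / 18.70 = 6.257 mol
n/ν for Z = 10.54/1 = 10.54
n/ν for G = 6.257/1 = 6.257
Smallest n/ν is G → limiting reagent.
n(R) produced = (2/1) × 6.257 = 12.51 mol
Step 2:
n(R) available = 12.51 mol
n(D) = 3480 / 214.50 = 16.22 mol
n/ν for R = 12.51/1 = 12.51
n/ν for D = 16.22/2 = 8.110
Smallest n/ν is D → limiting reagent.
n(L) = (3/2) × 16.22 = 24.33 mol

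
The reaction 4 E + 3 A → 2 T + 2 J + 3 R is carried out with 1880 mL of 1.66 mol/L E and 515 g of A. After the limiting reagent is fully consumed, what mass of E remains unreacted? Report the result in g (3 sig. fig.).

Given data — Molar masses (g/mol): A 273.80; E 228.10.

n(E) = 1.66 × 1880/1000 = 3.121 mol
n(A) = 515.0 / 273.80 = 1.881 mol
n/ν → E: 0.7803, A: 0.6270; A is limiting.
E consumed = (4/3) × 1.881 = 2.508 mol
E remaining = 3.121 − 2.508 = 0.6130 mol
mass = 0.6130 × 228.10 = 139.8 g

140 g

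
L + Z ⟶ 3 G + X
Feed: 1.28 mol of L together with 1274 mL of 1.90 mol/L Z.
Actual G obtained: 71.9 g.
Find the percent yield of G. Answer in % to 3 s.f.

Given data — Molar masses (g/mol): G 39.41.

n(L) = 1.280 mol
n(Z) = 1.90 × 1274/1000 = 2.421 mol
n/ν for L = 1.280/1 = 1.280
n/ν for Z = 2.421/1 = 2.421
Smallest n/ν is L → limiting reagent.
theoretical n(G) = (3/1) × 1.280 = 3.840 mol → 151.3 g
% yield = 71.9 / 151.3 × 100 = 47.52 %

47.5 %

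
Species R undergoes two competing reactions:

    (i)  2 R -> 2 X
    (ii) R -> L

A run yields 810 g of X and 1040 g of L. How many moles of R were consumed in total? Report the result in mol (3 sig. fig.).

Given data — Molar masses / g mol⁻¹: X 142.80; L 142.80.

13.0 mol

n(X) = 810 / 142.80 = 5.672 mol
n(L) = 1040 / 142.80 = 7.283 mol
n(R) via (i) = (2/2)×5.672 = 5.672 mol
n(R) via (ii) = (1/1)×7.283 = 7.283 mol
total n(R) = 5.672 + 7.283 = 12.96 mol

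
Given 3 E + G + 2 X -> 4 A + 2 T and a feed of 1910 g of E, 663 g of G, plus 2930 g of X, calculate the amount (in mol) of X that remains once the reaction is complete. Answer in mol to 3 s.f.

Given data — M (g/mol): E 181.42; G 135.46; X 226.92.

n(E) = 1910 / 181.42 = 10.53 mol
n(G) = 663.0 / 135.46 = 4.894 mol
n(X) = 2930 / 226.92 = 12.91 mol
n/ν for E = 10.53/3 = 3.510
n/ν for G = 4.894/1 = 4.894
n/ν for X = 12.91/2 = 6.455
Smallest n/ν is E → limiting reagent.
X consumed = (2/3) × 10.53 = 7.020 mol
X remaining = 12.91 − 7.020 = 5.890 mol

5.89 mol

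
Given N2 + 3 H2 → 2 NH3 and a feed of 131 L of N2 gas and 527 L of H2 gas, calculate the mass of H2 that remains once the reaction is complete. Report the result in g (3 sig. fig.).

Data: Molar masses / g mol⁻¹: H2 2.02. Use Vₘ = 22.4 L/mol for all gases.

n(N2) = 131.0 / 22.4 = 5.848 mol
n(H2) = 527.0 / 22.4 = 23.53 mol
n/ν for N2 = 5.848/1 = 5.848
n/ν for H2 = 23.53/3 = 7.843
Smallest n/ν is N2 → limiting reagent.
H2 consumed = (3/1) × 5.848 = 17.54 mol
H2 remaining = 23.53 − 17.54 = 5.990 mol
mass = 5.990 × 2.02 = 12.10 g

12.1 g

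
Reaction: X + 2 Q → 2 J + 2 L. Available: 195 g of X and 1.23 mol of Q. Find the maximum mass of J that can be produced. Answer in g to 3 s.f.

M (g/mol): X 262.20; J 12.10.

n(X) = 195.0 / 262.20 = 0.7437 mol
n(Q) = 1.230 mol
n/ν for X = 0.7437/1 = 0.7437
n/ν for Q = 1.230/2 = 0.6150
Smallest n/ν is Q → limiting reagent.
n(J) = (2/2) × 1.230 = 1.230 mol
mass = 1.230 × 12.10 = 14.88 g

14.9 g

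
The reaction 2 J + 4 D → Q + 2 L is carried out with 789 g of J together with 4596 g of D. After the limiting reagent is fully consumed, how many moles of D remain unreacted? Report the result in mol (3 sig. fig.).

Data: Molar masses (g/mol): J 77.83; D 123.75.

n(J) = 789.0 / 77.83 = 10.14 mol
n(D) = 4596 / 123.75 = 37.14 mol
n/ν for J = 10.14/2 = 5.070
n/ν for D = 37.14/4 = 9.285
Smallest n/ν is J → limiting reagent.
D consumed = (4/2) × 10.14 = 20.28 mol
D remaining = 37.14 − 20.28 = 16.86 mol

16.9 mol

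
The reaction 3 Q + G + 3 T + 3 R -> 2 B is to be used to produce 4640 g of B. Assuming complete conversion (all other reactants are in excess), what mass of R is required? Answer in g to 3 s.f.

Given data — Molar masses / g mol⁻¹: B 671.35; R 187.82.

1950 g

n(B) = 4640 / 671.35 = 6.911 mol
n(R) = (3/2) × 6.911 = 10.37 mol
mass = 10.37 × 187.82 = 1948 g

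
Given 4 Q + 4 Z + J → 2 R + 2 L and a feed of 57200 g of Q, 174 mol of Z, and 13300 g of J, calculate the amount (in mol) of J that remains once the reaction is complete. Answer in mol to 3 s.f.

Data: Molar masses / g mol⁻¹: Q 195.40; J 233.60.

13.4 mol

n(Q) = 57200 / 195.40 = 292.7 mol
n(Z) = 174.0 mol
n(J) = 13300 / 233.60 = 56.93 mol
n/ν → Q: 73.18, Z: 43.50, J: 56.93; Z is limiting.
J consumed = (1/4) × 174.0 = 43.50 mol
J remaining = 56.93 − 43.50 = 13.43 mol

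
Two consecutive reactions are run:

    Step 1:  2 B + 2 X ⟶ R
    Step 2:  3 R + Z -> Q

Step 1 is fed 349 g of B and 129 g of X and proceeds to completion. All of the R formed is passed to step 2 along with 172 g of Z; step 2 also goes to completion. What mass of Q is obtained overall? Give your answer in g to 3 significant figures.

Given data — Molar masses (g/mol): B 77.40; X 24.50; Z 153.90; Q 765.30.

575 g

Step 1:
n(B) = 349.0 / 77.40 = 4.509 mol
n(X) = 129.0 / 24.50 = 5.265 mol
n/ν for B = 4.509/2 = 2.255
n/ν for X = 5.265/2 = 2.633
Smallest n/ν is B → limiting reagent.
n(R) produced = (1/2) × 4.509 = 2.255 mol
Step 2:
n(R) available = 2.255 mol
n(Z) = 172.0 / 153.90 = 1.118 mol
n/ν for R = 2.255/3 = 0.7517
n/ν for Z = 1.118/1 = 1.118
Smallest n/ν is R → limiting reagent.
n(Q) = (1/3) × 2.255 = 0.7517 mol
mass = 0.7517 × 765.30 = 575.3 g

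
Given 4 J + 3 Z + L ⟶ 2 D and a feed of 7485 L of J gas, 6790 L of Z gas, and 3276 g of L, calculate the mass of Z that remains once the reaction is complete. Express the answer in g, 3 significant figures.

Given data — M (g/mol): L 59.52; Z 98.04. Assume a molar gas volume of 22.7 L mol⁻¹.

13100 g

n(J) = 7485 / 22.7 = 329.7 mol
n(Z) = 6790 / 22.7 = 299.1 mol
n(L) = 3276 / 59.52 = 55.04 mol
n/ν → J: 82.43, Z: 99.70, L: 55.04; L is limiting.
Z consumed = (3/1) × 55.04 = 165.1 mol
Z remaining = 299.1 − 165.1 = 134.0 mol
mass = 134.0 × 98.04 = 13140 g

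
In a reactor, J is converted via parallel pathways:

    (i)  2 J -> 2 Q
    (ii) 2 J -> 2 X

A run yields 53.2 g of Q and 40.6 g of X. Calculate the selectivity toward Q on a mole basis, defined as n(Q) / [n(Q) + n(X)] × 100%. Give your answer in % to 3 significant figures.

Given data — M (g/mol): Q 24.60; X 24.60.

56.7 %

n(Q) = 53.2 / 24.60 = 2.163 mol
n(X) = 40.6 / 24.60 = 1.650 mol
selectivity = 2.163/(2.163+1.650) × 100 = 56.73 %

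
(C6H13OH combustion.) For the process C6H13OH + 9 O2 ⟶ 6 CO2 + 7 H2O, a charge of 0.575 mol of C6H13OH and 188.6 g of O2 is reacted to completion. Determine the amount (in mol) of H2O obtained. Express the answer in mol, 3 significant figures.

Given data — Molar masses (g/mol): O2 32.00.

4.03 mol

n(C6H13OH) = 0.5750 mol
n(O2) = 188.6 / 32.00 = 5.894 mol
n/ν for C6H13OH = 0.5750/1 = 0.5750
n/ν for O2 = 5.894/9 = 0.6549
Smallest n/ν is C6H13OH → limiting reagent.
n(H2O) = (7/1) × 0.5750 = 4.025 mol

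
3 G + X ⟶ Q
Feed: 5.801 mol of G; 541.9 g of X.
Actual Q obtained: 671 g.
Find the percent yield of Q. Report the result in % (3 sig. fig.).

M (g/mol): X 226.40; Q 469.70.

73.9 %

n(G) = 5.801 mol
n(X) = 541.9 / 226.40 = 2.394 mol
n/ν for G = 5.801/3 = 1.934
n/ν for X = 2.394/1 = 2.394
Smallest n/ν is G → limiting reagent.
theoretical n(Q) = (1/3) × 5.801 = 1.934 mol → 908.4 g
% yield = 671 / 908.4 × 100 = 73.87 %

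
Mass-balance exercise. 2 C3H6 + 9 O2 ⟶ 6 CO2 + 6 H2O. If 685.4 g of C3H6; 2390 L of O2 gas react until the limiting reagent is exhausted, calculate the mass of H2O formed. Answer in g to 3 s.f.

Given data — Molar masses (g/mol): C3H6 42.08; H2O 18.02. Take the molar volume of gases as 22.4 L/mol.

881 g

n(C3H6) = 685.4 / 42.08 = 16.29 mol
n(O2) = 2390 / 22.4 = 106.7 mol
n/ν for C3H6 = 16.29/2 = 8.145
n/ν for O2 = 106.7/9 = 11.86
Smallest n/ν is C3H6 → limiting reagent.
n(H2O) = (6/2) × 16.29 = 48.87 mol
mass = 48.87 × 18.02 = 880.6 g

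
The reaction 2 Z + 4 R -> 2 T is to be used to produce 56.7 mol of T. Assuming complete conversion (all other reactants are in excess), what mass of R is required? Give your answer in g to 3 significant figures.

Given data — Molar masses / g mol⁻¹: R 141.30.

n(T) = 56.70 mol
n(R) = (4/2) × 56.70 = 113.4 mol
mass = 113.4 × 141.30 = 16020 g

16000 g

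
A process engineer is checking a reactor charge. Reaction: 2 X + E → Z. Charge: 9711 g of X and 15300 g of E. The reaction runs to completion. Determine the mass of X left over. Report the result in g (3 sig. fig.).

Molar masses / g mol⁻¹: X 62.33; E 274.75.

2770 g

n(X) = 9711 / 62.33 = 155.8 mol
n(E) = 15300 / 274.75 = 55.69 mol
n/ν → X: 77.90, E: 55.69; E is limiting.
X consumed = (2/1) × 55.69 = 111.4 mol
X remaining = 155.8 − 111.4 = 44.40 mol
mass = 44.40 × 62.33 = 2767 g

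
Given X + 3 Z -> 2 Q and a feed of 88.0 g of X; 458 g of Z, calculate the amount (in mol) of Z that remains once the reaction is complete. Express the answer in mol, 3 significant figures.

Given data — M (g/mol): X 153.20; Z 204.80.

0.513 mol

n(X) = 88.00 / 153.20 = 0.5744 mol
n(Z) = 458.0 / 204.80 = 2.236 mol
n/ν for X = 0.5744/1 = 0.5744
n/ν for Z = 2.236/3 = 0.7453
Smallest n/ν is X → limiting reagent.
Z consumed = (3/1) × 0.5744 = 1.723 mol
Z remaining = 2.236 − 1.723 = 0.5130 mol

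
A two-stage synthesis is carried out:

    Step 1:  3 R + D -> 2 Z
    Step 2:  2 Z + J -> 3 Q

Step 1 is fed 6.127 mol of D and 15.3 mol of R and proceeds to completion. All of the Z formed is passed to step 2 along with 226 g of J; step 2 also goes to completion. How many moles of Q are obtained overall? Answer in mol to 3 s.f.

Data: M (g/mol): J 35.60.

Step 1:
n(D) = 6.127 mol
n(R) = 15.30 mol
n/ν → D: 6.127, R: 5.100; R is limiting.
n(Z) produced = (2/3) × 15.30 = 10.20 mol
Step 2:
n(Z) available = 10.20 mol
n(J) = 226.0 / 35.60 = 6.348 mol
n/ν → Z: 5.100, J: 6.348; Z is limiting.
n(Q) = (3/2) × 10.20 = 15.30 mol

15.3 mol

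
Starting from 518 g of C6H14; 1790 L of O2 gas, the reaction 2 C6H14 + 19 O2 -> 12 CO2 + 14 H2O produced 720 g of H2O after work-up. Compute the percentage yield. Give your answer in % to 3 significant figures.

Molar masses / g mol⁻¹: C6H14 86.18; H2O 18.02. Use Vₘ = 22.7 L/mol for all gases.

95.0 %

n(C6H14) = 518.0 / 86.18 = 6.011 mol
n(O2) = 1790 / 22.7 = 78.85 mol
n/ν → C6H14: 3.006, O2: 4.150; C6H14 is limiting.
theoretical n(H2O) = (14/2) × 6.011 = 42.08 mol → 758.3 g
% yield = 720 / 758.3 × 100 = 94.95 %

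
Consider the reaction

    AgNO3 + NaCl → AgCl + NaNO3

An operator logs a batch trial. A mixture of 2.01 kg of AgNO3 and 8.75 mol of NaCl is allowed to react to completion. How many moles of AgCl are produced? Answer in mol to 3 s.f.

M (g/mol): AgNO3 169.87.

8.75 mol

n(AgNO3) = 2.010×1000 / 169.87 = 11.83 mol
n(NaCl) = 8.750 mol
n/ν for AgNO3 = 11.83/1 = 11.83
n/ν for NaCl = 8.750/1 = 8.750
Smallest n/ν is NaCl → limiting reagent.
n(AgCl) = (1/1) × 8.750 = 8.750 mol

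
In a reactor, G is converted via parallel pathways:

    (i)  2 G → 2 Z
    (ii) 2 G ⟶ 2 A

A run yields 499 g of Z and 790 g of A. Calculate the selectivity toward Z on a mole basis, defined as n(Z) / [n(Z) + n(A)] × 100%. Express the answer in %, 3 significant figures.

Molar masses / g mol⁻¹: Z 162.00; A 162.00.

n(Z) = 499 / 162.00 = 3.080 mol
n(A) = 790 / 162.00 = 4.877 mol
selectivity = 3.080/(3.080+4.877) × 100 = 38.71 %

38.7 %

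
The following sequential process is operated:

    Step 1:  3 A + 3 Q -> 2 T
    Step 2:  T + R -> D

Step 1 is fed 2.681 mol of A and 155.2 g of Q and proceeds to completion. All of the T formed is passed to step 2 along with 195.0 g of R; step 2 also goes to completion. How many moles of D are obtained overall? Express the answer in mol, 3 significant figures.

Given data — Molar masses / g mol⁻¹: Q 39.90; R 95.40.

Step 1:
n(A) = 2.681 mol
n(Q) = 155.2 / 39.90 = 3.890 mol
n/ν for A = 2.681/3 = 0.8937
n/ν for Q = 3.890/3 = 1.297
Smallest n/ν is A → limiting reagent.
n(T) produced = (2/3) × 2.681 = 1.787 mol
Step 2:
n(T) available = 1.787 mol
n(R) = 195.0 / 95.40 = 2.044 mol
n/ν for T = 1.787/1 = 1.787
n/ν for R = 2.044/1 = 2.044
Smallest n/ν is T → limiting reagent.
n(D) = (1/1) × 1.787 = 1.787 mol

1.79 mol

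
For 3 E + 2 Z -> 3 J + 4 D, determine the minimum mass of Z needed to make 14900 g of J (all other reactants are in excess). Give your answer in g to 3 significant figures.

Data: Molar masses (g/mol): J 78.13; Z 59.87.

7610 g

n(J) = 14900 / 78.13 = 190.7 mol
n(Z) = (2/3) × 190.7 = 127.1 mol
mass = 127.1 × 59.87 = 7609 g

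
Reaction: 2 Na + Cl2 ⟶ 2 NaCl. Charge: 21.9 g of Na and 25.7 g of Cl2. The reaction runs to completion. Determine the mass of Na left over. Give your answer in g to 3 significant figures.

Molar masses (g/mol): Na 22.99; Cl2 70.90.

5.23 g

n(Na) = 21.90 / 22.99 = 0.9526 mol
n(Cl2) = 25.70 / 70.90 = 0.3625 mol
n/ν → Na: 0.4763, Cl2: 0.3625; Cl2 is limiting.
Na consumed = (2/1) × 0.3625 = 0.7250 mol
Na remaining = 0.9526 − 0.7250 = 0.2276 mol
mass = 0.2276 × 22.99 = 5.233 g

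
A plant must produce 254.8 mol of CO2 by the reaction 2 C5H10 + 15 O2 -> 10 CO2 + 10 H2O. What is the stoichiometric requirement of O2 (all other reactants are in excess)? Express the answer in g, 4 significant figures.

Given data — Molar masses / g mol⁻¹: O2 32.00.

n(CO2) = 254.8 mol
n(O2) = (15/10) × 254.8 = 382.2 mol
mass = 382.2 × 32.00 = 12230 g

12230 g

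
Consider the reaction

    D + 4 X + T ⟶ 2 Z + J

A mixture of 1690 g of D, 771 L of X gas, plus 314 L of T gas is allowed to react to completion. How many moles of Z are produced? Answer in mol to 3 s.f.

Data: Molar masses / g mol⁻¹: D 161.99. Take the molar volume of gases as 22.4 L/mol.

n(D) = 1690 / 161.99 = 10.43 mol
n(X) = 771.0 / 22.4 = 34.42 mol
n(T) = 314.0 / 22.4 = 14.02 mol
n/ν for D = 10.43/1 = 10.43
n/ν for X = 34.42/4 = 8.605
n/ν for T = 14.02/1 = 14.02
Smallest n/ν is X → limiting reagent.
n(Z) = (2/4) × 34.42 = 17.21 mol

17.2 mol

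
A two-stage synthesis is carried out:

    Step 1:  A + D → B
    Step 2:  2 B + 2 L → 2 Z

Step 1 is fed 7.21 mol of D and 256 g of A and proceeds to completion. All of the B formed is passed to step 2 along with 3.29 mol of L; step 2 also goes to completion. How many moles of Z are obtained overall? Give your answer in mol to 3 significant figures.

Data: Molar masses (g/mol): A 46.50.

3.29 mol

Step 1:
n(D) = 7.210 mol
n(A) = 256.0 / 46.50 = 5.505 mol
n/ν → D: 7.210, A: 5.505; A is limiting.
n(B) produced = (1/1) × 5.505 = 5.505 mol
Step 2:
n(B) available = 5.505 mol
n(L) = 3.290 mol
n/ν → B: 2.753, L: 1.645; L is limiting.
n(Z) = (2/2) × 3.290 = 3.290 mol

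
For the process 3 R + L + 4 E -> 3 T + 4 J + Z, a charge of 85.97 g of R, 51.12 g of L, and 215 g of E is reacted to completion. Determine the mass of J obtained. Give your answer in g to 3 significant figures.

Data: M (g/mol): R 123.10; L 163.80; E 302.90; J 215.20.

n(R) = 85.97 / 123.10 = 0.6984 mol
n(L) = 51.12 / 163.80 = 0.3121 mol
n(E) = 215.0 / 302.90 = 0.7098 mol
n/ν for R = 0.6984/3 = 0.2328
n/ν for L = 0.3121/1 = 0.3121
n/ν for E = 0.7098/4 = 0.1775
Smallest n/ν is E → limiting reagent.
n(J) = (4/4) × 0.7098 = 0.7098 mol
mass = 0.7098 × 215.20 = 152.7 g

153 g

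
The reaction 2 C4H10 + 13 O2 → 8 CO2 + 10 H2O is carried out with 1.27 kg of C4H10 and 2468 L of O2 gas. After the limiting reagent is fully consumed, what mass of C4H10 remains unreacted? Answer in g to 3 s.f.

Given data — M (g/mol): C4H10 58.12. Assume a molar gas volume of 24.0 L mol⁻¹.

n(C4H10) = 1.270×1000 / 58.12 = 21.85 mol
n(O2) = 2468 / 24.0 = 102.8 mol
n/ν for C4H10 = 21.85/2 = 10.93
n/ν for O2 = 102.8/13 = 7.908
Smallest n/ν is O2 → limiting reagent.
C4H10 consumed = (2/13) × 102.8 = 15.82 mol
C4H10 remaining = 21.85 − 15.82 = 6.030 mol
mass = 6.030 × 58.12 = 350.5 g

351 g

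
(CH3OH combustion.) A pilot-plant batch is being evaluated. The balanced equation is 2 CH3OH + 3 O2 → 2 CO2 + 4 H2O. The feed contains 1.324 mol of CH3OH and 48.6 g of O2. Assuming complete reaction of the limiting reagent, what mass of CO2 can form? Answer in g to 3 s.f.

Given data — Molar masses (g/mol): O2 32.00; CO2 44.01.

44.6 g

n(CH3OH) = 1.324 mol
n(O2) = 48.60 / 32.00 = 1.519 mol
n/ν → CH3OH: 0.6620, O2: 0.5063; O2 is limiting.
n(CO2) = (2/3) × 1.519 = 1.013 mol
mass = 1.013 × 44.01 = 44.58 g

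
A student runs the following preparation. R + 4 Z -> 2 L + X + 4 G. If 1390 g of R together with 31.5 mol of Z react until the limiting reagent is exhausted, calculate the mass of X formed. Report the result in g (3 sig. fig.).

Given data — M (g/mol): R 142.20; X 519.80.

n(R) = 1390 / 142.20 = 9.775 mol
n(Z) = 31.50 mol
n/ν for R = 9.775/1 = 9.775
n/ν for Z = 31.50/4 = 7.875
Smallest n/ν is Z → limiting reagent.
n(X) = (1/4) × 31.50 = 7.875 mol
mass = 7.875 × 519.80 = 4093 g

4090 g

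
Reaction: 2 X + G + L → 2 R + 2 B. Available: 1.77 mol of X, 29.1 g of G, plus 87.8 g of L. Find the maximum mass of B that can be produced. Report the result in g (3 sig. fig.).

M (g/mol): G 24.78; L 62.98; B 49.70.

88.0 g

n(X) = 1.770 mol
n(G) = 29.10 / 24.78 = 1.174 mol
n(L) = 87.80 / 62.98 = 1.394 mol
n/ν for X = 1.770/2 = 0.8850
n/ν for G = 1.174/1 = 1.174
n/ν for L = 1.394/1 = 1.394
Smallest n/ν is X → limiting reagent.
n(B) = (2/2) × 1.770 = 1.770 mol
mass = 1.770 × 49.70 = 87.97 g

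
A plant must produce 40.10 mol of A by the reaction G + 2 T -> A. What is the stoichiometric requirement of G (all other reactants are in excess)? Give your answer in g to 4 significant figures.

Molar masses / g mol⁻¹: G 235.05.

9426 g

n(A) = 40.10 mol
n(G) = (1/1) × 40.10 = 40.10 mol
mass = 40.10 × 235.05 = 9426 g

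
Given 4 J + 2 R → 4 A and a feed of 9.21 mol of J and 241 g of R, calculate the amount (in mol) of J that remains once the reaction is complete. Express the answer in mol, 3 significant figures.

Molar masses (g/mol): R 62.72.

1.53 mol

n(J) = 9.210 mol
n(R) = 241.0 / 62.72 = 3.842 mol
n/ν for J = 9.210/4 = 2.303
n/ν for R = 3.842/2 = 1.921
Smallest n/ν is R → limiting reagent.
J consumed = (4/2) × 3.842 = 7.684 mol
J remaining = 9.210 − 7.684 = 1.526 mol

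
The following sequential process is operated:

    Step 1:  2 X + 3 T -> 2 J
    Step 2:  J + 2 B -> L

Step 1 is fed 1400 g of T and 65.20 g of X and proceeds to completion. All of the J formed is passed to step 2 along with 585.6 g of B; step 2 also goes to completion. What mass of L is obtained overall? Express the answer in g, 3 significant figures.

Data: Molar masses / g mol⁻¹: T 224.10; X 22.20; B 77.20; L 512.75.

Step 1:
n(T) = 1400 / 224.10 = 6.247 mol
n(X) = 65.20 / 22.20 = 2.937 mol
n/ν → T: 2.082, X: 1.469; X is limiting.
n(J) produced = (2/2) × 2.937 = 2.937 mol
Step 2:
n(J) available = 2.937 mol
n(B) = 585.6 / 77.20 = 7.585 mol
n/ν → J: 2.937, B: 3.793; J is limiting.
n(L) = (1/1) × 2.937 = 2.937 mol
mass = 2.937 × 512.75 = 1506 g

1510 g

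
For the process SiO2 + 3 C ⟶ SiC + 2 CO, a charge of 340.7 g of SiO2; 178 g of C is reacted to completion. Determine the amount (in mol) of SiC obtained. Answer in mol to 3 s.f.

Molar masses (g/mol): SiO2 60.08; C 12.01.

n(SiO2) = 340.7 / 60.08 = 5.671 mol
n(C) = 178.0 / 12.01 = 14.82 mol
n/ν → SiO2: 5.671, C: 4.940; C is limiting.
n(SiC) = (1/3) × 14.82 = 4.940 mol

4.94 mol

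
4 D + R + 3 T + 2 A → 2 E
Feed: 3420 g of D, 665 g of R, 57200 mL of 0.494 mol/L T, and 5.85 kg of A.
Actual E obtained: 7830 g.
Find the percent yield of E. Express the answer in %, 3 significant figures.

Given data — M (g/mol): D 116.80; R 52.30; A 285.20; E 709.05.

75.4 %

n(D) = 3420 / 116.80 = 29.28 mol
n(R) = 665.0 / 52.30 = 12.72 mol
n(T) = 0.494 × 57200/1000 = 28.26 mol
n(A) = 5.850×1000 / 285.20 = 20.51 mol
n/ν for D = 29.28/4 = 7.320
n/ν for R = 12.72/1 = 12.72
n/ν for T = 28.26/3 = 9.420
n/ν for A = 20.51/2 = 10.26
Smallest n/ν is D → limiting reagent.
theoretical n(E) = (2/4) × 29.28 = 14.64 mol → 10380 g
% yield = 7830 / 10380 × 100 = 75.43 %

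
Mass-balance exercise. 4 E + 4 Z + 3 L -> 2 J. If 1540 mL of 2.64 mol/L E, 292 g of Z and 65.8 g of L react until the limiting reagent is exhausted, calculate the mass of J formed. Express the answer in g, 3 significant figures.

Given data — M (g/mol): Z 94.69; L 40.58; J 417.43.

451 g

n(E) = 2.64 × 1540/1000 = 4.066 mol
n(Z) = 292.0 / 94.69 = 3.084 mol
n(L) = 65.80 / 40.58 = 1.621 mol
n/ν → E: 1.017, Z: 0.7710, L: 0.5403; L is limiting.
n(J) = (2/3) × 1.621 = 1.081 mol
mass = 1.081 × 417.43 = 451.2 g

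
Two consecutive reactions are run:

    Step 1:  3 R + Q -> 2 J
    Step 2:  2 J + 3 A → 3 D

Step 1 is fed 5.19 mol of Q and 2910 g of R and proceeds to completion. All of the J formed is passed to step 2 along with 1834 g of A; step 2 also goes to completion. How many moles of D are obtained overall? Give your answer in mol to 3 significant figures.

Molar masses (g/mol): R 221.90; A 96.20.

13.1 mol

Step 1:
n(Q) = 5.190 mol
n(R) = 2910 / 221.90 = 13.11 mol
n/ν → Q: 5.190, R: 4.370; R is limiting.
n(J) produced = (2/3) × 13.11 = 8.740 mol
Step 2:
n(J) available = 8.740 mol
n(A) = 1834 / 96.20 = 19.06 mol
n/ν → J: 4.370, A: 6.353; J is limiting.
n(D) = (3/2) × 8.740 = 13.11 mol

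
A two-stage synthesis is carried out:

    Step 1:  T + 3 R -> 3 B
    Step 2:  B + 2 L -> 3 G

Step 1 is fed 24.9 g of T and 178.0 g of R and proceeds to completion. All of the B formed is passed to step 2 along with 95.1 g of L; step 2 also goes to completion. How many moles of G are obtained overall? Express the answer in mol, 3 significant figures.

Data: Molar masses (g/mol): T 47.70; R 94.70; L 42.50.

3.36 mol

Step 1:
n(T) = 24.90 / 47.70 = 0.5220 mol
n(R) = 178.0 / 94.70 = 1.880 mol
n/ν → T: 0.5220, R: 0.6267; T is limiting.
n(B) produced = (3/1) × 0.5220 = 1.566 mol
Step 2:
n(B) available = 1.566 mol
n(L) = 95.10 / 42.50 = 2.238 mol
n/ν → B: 1.566, L: 1.119; L is limiting.
n(G) = (3/2) × 2.238 = 3.357 mol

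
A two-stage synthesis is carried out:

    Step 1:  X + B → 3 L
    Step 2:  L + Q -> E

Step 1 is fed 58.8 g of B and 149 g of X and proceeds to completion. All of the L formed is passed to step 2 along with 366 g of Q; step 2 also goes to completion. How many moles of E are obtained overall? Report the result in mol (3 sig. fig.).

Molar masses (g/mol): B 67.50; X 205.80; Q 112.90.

2.17 mol

Step 1:
n(B) = 58.80 / 67.50 = 0.8711 mol
n(X) = 149.0 / 205.80 = 0.7240 mol
n/ν for B = 0.8711/1 = 0.8711
n/ν for X = 0.7240/1 = 0.7240
Smallest n/ν is X → limiting reagent.
n(L) produced = (3/1) × 0.7240 = 2.172 mol
Step 2:
n(L) available = 2.172 mol
n(Q) = 366.0 / 112.90 = 3.242 mol
n/ν for L = 2.172/1 = 2.172
n/ν for Q = 3.242/1 = 3.242
Smallest n/ν is L → limiting reagent.
n(E) = (1/1) × 2.172 = 2.172 mol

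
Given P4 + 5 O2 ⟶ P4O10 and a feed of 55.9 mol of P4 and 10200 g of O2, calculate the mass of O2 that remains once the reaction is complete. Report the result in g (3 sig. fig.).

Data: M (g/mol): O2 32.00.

n(P4) = 55.90 mol
n(O2) = 10200 / 32.00 = 318.8 mol
n/ν → P4: 55.90, O2: 63.76; P4 is limiting.
O2 consumed = (5/1) × 55.90 = 279.5 mol
O2 remaining = 318.8 − 279.5 = 39.30 mol
mass = 39.30 × 32.00 = 1258 g

1260 g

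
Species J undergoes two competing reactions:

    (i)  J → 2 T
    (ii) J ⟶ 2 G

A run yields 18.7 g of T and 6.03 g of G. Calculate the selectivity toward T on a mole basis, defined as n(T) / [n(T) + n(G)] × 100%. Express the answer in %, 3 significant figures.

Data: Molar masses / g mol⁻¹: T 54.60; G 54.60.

n(T) = 18.7 / 54.60 = 0.3425 mol
n(G) = 6.03 / 54.60 = 0.1104 mol
selectivity = 0.3425/(0.3425+0.1104) × 100 = 75.62 %

75.6 %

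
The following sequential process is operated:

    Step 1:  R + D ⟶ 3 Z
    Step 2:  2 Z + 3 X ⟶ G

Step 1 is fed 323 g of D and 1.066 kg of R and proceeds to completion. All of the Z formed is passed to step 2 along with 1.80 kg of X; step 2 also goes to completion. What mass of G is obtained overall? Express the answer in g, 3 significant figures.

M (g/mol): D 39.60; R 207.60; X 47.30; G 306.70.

2360 g

Step 1:
n(D) = 323.0 / 39.60 = 8.157 mol
n(R) = 1.066×1000 / 207.60 = 5.135 mol
n/ν for D = 8.157/1 = 8.157
n/ν for R = 5.135/1 = 5.135
Smallest n/ν is R → limiting reagent.
n(Z) produced = (3/1) × 5.135 = 15.41 mol
Step 2:
n(Z) available = 15.41 mol
n(X) = 1.800×1000 / 47.30 = 38.05 mol
n/ν for Z = 15.41/2 = 7.705
n/ν for X = 38.05/3 = 12.68
Smallest n/ν is Z → limiting reagent.
n(G) = (1/2) × 15.41 = 7.705 mol
mass = 7.705 × 306.70 = 2363 g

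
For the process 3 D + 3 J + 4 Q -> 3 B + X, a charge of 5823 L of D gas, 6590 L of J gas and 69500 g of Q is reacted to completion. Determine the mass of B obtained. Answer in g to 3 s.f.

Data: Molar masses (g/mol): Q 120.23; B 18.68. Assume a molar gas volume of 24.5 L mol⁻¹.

n(D) = 5823 / 24.5 = 237.7 mol
n(J) = 6590 / 24.5 = 269.0 mol
n(Q) = 69500 / 120.23 = 578.1 mol
n/ν → D: 79.23, J: 89.67, Q: 144.5; D is limiting.
n(B) = (3/3) × 237.7 = 237.7 mol
mass = 237.7 × 18.68 = 4440 g

4440 g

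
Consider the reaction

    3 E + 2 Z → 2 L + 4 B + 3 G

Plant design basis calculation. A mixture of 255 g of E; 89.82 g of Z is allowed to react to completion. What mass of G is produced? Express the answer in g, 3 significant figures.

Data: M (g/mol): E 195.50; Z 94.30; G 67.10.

n(E) = 255.0 / 195.50 = 1.304 mol
n(Z) = 89.82 / 94.30 = 0.9525 mol
n/ν → E: 0.4347, Z: 0.4763; E is limiting.
n(G) = (3/3) × 1.304 = 1.304 mol
mass = 1.304 × 67.10 = 87.50 g

87.5 g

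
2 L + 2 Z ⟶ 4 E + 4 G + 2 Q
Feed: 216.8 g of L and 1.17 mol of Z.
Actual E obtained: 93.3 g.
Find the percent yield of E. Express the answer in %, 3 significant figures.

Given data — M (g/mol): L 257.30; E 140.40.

39.4 %

n(L) = 216.8 / 257.30 = 0.8426 mol
n(Z) = 1.170 mol
n/ν for L = 0.8426/2 = 0.4213
n/ν for Z = 1.170/2 = 0.5850
Smallest n/ν is L → limiting reagent.
theoretical n(E) = (4/2) × 0.8426 = 1.685 mol → 236.6 g
% yield = 93.3 / 236.6 × 100 = 39.43 %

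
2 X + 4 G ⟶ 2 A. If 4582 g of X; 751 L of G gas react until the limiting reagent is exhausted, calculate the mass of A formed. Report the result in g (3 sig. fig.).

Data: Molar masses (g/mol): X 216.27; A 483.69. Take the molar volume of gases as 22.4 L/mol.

n(X) = 4582 / 216.27 = 21.19 mol
n(G) = 751.0 / 22.4 = 33.53 mol
n/ν for X = 21.19/2 = 10.60
n/ν for G = 33.53/4 = 8.383
Smallest n/ν is G → limiting reagent.
n(A) = (2/4) × 33.53 = 16.77 mol
mass = 16.77 × 483.69 = 8111 g

8110 g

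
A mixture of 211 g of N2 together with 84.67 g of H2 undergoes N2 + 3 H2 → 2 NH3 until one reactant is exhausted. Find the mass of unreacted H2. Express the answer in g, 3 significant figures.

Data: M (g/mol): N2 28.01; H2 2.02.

39.0 g

n(N2) = 211.0 / 28.01 = 7.533 mol
n(H2) = 84.67 / 2.02 = 41.92 mol
n/ν for N2 = 7.533/1 = 7.533
n/ν for H2 = 41.92/3 = 13.97
Smallest n/ν is N2 → limiting reagent.
H2 consumed = (3/1) × 7.533 = 22.60 mol
H2 remaining = 41.92 − 22.60 = 19.32 mol
mass = 19.32 × 2.02 = 39.03 g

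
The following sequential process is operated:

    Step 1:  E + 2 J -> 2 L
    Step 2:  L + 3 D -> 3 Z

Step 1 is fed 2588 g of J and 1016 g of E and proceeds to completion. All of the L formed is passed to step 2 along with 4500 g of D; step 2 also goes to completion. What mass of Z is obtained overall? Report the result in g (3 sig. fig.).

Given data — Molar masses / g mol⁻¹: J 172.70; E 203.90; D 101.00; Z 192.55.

Step 1:
n(J) = 2588 / 172.70 = 14.99 mol
n(E) = 1016 / 203.90 = 4.983 mol
n/ν → J: 7.495, E: 4.983; E is limiting.
n(L) produced = (2/1) × 4.983 = 9.966 mol
Step 2:
n(L) available = 9.966 mol
n(D) = 4500 / 101.00 = 44.55 mol
n/ν → L: 9.966, D: 14.85; L is limiting.
n(Z) = (3/1) × 9.966 = 29.90 mol
mass = 29.90 × 192.55 = 5757 g

5760 g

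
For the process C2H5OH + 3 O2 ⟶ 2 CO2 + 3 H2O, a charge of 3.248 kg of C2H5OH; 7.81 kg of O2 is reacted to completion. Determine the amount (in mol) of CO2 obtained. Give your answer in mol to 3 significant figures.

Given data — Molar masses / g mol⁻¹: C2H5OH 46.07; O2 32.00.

141 mol

n(C2H5OH) = 3.248×1000 / 46.07 = 70.50 mol
n(O2) = 7.810×1000 / 32.00 = 244.1 mol
n/ν for C2H5OH = 70.50/1 = 70.50
n/ν for O2 = 244.1/3 = 81.37
Smallest n/ν is C2H5OH → limiting reagent.
n(CO2) = (2/1) × 70.50 = 141.0 mol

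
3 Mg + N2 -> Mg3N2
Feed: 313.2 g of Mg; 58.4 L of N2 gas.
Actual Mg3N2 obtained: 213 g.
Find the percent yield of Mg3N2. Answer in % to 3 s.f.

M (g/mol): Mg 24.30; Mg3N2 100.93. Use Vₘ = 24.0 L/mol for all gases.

n(Mg) = 313.2 / 24.30 = 12.89 mol
n(N2) = 58.40 / 24.0 = 2.433 mol
n/ν for Mg = 12.89/3 = 4.297
n/ν for N2 = 2.433/1 = 2.433
Smallest n/ν is N2 → limiting reagent.
theoretical n(Mg3N2) = (1/1) × 2.433 = 2.433 mol → 245.6 g
% yield = 213 / 245.6 × 100 = 86.73 %

86.7 %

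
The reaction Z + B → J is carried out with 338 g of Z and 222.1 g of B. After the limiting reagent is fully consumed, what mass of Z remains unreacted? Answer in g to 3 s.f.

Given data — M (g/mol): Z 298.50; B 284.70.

n(Z) = 338.0 / 298.50 = 1.132 mol
n(B) = 222.1 / 284.70 = 0.7801 mol
n/ν for Z = 1.132/1 = 1.132
n/ν for B = 0.7801/1 = 0.7801
Smallest n/ν is B → limiting reagent.
Z consumed = (1/1) × 0.7801 = 0.7801 mol
Z remaining = 1.132 − 0.7801 = 0.3519 mol
mass = 0.3519 × 298.50 = 105.0 g

105 g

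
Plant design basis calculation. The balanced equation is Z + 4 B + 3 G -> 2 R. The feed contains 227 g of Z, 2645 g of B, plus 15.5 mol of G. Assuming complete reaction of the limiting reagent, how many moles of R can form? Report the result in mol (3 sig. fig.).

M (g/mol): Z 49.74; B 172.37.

7.67 mol

n(Z) = 227.0 / 49.74 = 4.564 mol
n(B) = 2645 / 172.37 = 15.34 mol
n(G) = 15.50 mol
n/ν for Z = 4.564/1 = 4.564
n/ν for B = 15.34/4 = 3.835
n/ν for G = 15.50/3 = 5.167
Smallest n/ν is B → limiting reagent.
n(R) = (2/4) × 15.34 = 7.670 mol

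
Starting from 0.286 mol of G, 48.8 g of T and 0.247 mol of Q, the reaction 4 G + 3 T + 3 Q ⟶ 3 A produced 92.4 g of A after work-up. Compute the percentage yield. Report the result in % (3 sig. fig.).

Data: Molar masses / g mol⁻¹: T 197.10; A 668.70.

64.4 %

n(G) = 0.2860 mol
n(T) = 48.80 / 197.10 = 0.2476 mol
n(Q) = 0.2470 mol
n/ν → G: 0.07150, T: 0.08253, Q: 0.08233; G is limiting.
theoretical n(A) = (3/4) × 0.2860 = 0.2145 mol → 143.4 g
% yield = 92.4 / 143.4 × 100 = 64.44 %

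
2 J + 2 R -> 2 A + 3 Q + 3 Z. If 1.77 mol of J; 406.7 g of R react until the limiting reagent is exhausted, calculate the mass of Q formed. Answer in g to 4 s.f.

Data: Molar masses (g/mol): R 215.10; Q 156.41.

415.3 g

n(J) = 1.770 mol
n(R) = 406.7 / 215.10 = 1.891 mol
n/ν → J: 0.8850, R: 0.9455; J is limiting.
n(Q) = (3/2) × 1.770 = 2.655 mol
mass = 2.655 × 156.41 = 415.3 g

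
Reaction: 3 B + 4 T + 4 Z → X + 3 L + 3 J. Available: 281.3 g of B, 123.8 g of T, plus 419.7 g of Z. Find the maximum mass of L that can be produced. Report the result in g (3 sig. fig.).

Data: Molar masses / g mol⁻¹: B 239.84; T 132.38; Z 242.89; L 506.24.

n(B) = 281.3 / 239.84 = 1.173 mol
n(T) = 123.8 / 132.38 = 0.9352 mol
n(Z) = 419.7 / 242.89 = 1.728 mol
n/ν → B: 0.3910, T: 0.2338, Z: 0.4320; T is limiting.
n(L) = (3/4) × 0.9352 = 0.7014 mol
mass = 0.7014 × 506.24 = 355.1 g

355 g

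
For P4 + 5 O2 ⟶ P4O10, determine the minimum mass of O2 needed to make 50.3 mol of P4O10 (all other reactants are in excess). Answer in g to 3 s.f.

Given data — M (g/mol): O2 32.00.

n(P4O10) = 50.30 mol
n(O2) = (5/1) × 50.30 = 251.5 mol
mass = 251.5 × 32.00 = 8048 g

8050 g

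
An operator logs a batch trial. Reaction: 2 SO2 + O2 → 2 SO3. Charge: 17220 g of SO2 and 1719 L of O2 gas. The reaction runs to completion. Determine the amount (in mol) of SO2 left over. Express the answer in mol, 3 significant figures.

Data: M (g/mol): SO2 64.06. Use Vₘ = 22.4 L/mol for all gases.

n(SO2) = 17220 / 64.06 = 268.8 mol
n(O2) = 1719 / 22.4 = 76.74 mol
n/ν → SO2: 134.4, O2: 76.74; O2 is limiting.
SO2 consumed = (2/1) × 76.74 = 153.5 mol
SO2 remaining = 268.8 − 153.5 = 115.3 mol

115 mol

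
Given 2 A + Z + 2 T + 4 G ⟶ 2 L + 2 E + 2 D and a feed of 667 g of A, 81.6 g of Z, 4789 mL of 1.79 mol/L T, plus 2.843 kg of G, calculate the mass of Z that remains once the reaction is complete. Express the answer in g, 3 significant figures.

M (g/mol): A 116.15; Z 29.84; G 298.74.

n(A) = 667.0 / 116.15 = 5.743 mol
n(Z) = 81.60 / 29.84 = 2.735 mol
n(T) = 1.79 × 4789/1000 = 8.572 mol
n(G) = 2.843×1000 / 298.74 = 9.517 mol
n/ν for A = 5.743/2 = 2.872
n/ν for Z = 2.735/1 = 2.735
n/ν for T = 8.572/2 = 4.286
n/ν for G = 9.517/4 = 2.379
Smallest n/ν is G → limiting reagent.
Z consumed = (1/4) × 9.517 = 2.379 mol
Z remaining = 2.735 − 2.379 = 0.3560 mol
mass = 0.3560 × 29.84 = 10.62 g

10.6 g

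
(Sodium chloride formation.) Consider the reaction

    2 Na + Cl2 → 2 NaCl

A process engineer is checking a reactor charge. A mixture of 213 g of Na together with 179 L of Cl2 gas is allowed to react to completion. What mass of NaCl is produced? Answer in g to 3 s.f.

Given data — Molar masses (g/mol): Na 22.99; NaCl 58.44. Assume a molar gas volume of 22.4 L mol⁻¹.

n(Na) = 213.0 / 22.99 = 9.265 mol
n(Cl2) = 179.0 / 22.4 = 7.991 mol
n/ν for Na = 9.265/2 = 4.633
n/ν for Cl2 = 7.991/1 = 7.991
Smallest n/ν is Na → limiting reagent.
n(NaCl) = (2/2) × 9.265 = 9.265 mol
mass = 9.265 × 58.44 = 541.4 g

541 g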